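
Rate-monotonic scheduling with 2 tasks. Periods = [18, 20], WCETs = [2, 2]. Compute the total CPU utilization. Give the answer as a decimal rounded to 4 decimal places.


Compute individual utilizations (exact fractions):
  Task 1: C/T = 2/18 = 1/9 (approx. 0.1111)
  Task 2: C/T = 2/20 = 1/10 (approx. 0.1)
Total utilization U = 1/9 + 1/10 = 19/90
Rounded to 4 decimal places: U = 0.2111
RM (Liu & Layland) bound for 2 tasks = 0.828427; compare with U = 19/90 (approx. 0.211111)
U <= bound, so schedulable by RM sufficient condition.

0.2111


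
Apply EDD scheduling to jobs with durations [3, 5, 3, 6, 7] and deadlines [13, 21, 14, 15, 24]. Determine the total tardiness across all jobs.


Sort by due date (EDD order): [(3, 13), (3, 14), (6, 15), (5, 21), (7, 24)]
Compute completion times and tardiness:
  Job 1: p=3, d=13, C=3, tardiness=max(0,3-13)=0
  Job 2: p=3, d=14, C=6, tardiness=max(0,6-14)=0
  Job 3: p=6, d=15, C=12, tardiness=max(0,12-15)=0
  Job 4: p=5, d=21, C=17, tardiness=max(0,17-21)=0
  Job 5: p=7, d=24, C=24, tardiness=max(0,24-24)=0
Total tardiness = 0

0


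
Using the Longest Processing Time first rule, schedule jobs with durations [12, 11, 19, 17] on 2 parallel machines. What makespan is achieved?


Sort jobs in decreasing order (LPT): [19, 17, 12, 11]
Assign each job to the least loaded machine:
  Machine 1: jobs [19, 11], load = 30
  Machine 2: jobs [17, 12], load = 29
Makespan = max load = 30

30


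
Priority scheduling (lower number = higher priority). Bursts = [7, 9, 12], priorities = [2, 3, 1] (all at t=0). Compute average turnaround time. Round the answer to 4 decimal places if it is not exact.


Sort by priority (ascending = highest first):
Order: [(1, 12), (2, 7), (3, 9)]
Completion times:
  Priority 1, burst=12, C=12
  Priority 2, burst=7, C=19
  Priority 3, burst=9, C=28
Average turnaround = 59/3 = 19.6667

19.6667


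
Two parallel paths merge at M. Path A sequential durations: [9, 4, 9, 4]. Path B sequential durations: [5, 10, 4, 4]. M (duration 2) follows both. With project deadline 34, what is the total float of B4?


Forward pass: ES(B4) = sum of predecessors on chain B = 19
EF = ES + duration = 19 + 4 = 23
Backward pass: LF(M) = deadline = 34; LS(M) = 34 - 2 = 32
LF(B4) = LS(M) - sum(successors on chain B) = 32 - 0 = 32
LS = LF - duration = 32 - 4 = 28
Total float = LS - ES = 28 - 19 = 9

9


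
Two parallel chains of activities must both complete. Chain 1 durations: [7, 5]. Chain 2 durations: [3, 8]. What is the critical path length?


Path A total = 7 + 5 = 12
Path B total = 3 + 8 = 11
Critical path = longest path = max(12, 11) = 12

12


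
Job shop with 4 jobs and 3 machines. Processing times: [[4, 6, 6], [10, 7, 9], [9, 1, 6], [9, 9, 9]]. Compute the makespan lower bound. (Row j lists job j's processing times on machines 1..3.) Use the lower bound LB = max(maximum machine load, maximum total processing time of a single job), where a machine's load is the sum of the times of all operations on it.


Machine loads:
  Machine 1: 4 + 10 + 9 + 9 = 32
  Machine 2: 6 + 7 + 1 + 9 = 23
  Machine 3: 6 + 9 + 6 + 9 = 30
Max machine load = 32
Job totals:
  Job 1: 16
  Job 2: 26
  Job 3: 16
  Job 4: 27
Max job total = 27
Lower bound = max(32, 27) = 32

32


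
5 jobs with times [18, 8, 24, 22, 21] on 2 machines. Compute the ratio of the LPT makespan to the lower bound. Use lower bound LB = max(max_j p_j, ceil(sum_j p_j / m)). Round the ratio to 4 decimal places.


LPT order: [24, 22, 21, 18, 8]
Machine loads after assignment: [50, 43]
LPT makespan = 50
Lower bound = max(max_job, ceil(total/2)) = max(24, 47) = 47
Ratio = 50 / 47 = 1.0638

1.0638


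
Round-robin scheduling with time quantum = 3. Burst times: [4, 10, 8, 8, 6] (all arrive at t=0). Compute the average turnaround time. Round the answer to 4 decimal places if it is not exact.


Time quantum = 3
Execution trace:
  J1 runs 3 units, time = 3
  J2 runs 3 units, time = 6
  J3 runs 3 units, time = 9
  J4 runs 3 units, time = 12
  J5 runs 3 units, time = 15
  J1 runs 1 units, time = 16
  J2 runs 3 units, time = 19
  J3 runs 3 units, time = 22
  J4 runs 3 units, time = 25
  J5 runs 3 units, time = 28
  J2 runs 3 units, time = 31
  J3 runs 2 units, time = 33
  J4 runs 2 units, time = 35
  J2 runs 1 units, time = 36
Finish times: [16, 36, 33, 35, 28]
Average turnaround = 148/5 = 29.6

29.6


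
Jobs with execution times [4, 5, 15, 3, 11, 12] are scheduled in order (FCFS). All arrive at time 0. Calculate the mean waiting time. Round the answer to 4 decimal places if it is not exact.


FCFS order (as given): [4, 5, 15, 3, 11, 12]
Waiting times:
  Job 1: wait = 0
  Job 2: wait = 4
  Job 3: wait = 9
  Job 4: wait = 24
  Job 5: wait = 27
  Job 6: wait = 38
Sum of waiting times = 102
Average waiting time = 102/6 = 17.0

17.0


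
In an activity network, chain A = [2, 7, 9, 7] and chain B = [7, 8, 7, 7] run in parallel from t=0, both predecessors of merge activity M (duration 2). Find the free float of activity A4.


ES(A4) = sum of predecessors on chain A = 18
EF(A4) = ES + duration = 18 + 7 = 25
Successor of A4 is M. ES(M) = max(sum(A), sum(B)) = max(25, 29) = 29
Free float = ES(successor) - EF(current) = 29 - 25 = 4

4


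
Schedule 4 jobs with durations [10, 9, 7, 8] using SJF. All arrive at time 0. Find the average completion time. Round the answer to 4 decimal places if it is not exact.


SJF order (ascending): [7, 8, 9, 10]
Completion times:
  Job 1: burst=7, C=7
  Job 2: burst=8, C=15
  Job 3: burst=9, C=24
  Job 4: burst=10, C=34
Average completion = 80/4 = 20.0

20.0


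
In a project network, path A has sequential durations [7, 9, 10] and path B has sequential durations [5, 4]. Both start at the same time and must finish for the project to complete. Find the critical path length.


Path A total = 7 + 9 + 10 = 26
Path B total = 5 + 4 = 9
Critical path = longest path = max(26, 9) = 26

26


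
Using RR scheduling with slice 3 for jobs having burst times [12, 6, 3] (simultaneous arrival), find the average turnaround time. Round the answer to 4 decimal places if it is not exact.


Time quantum = 3
Execution trace:
  J1 runs 3 units, time = 3
  J2 runs 3 units, time = 6
  J3 runs 3 units, time = 9
  J1 runs 3 units, time = 12
  J2 runs 3 units, time = 15
  J1 runs 3 units, time = 18
  J1 runs 3 units, time = 21
Finish times: [21, 15, 9]
Average turnaround = 45/3 = 15.0

15.0


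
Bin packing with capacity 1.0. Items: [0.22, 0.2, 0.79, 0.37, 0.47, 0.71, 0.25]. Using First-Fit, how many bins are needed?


Place items sequentially using First-Fit:
  Item 0.22 -> new Bin 1
  Item 0.2 -> Bin 1 (now 0.42)
  Item 0.79 -> new Bin 2
  Item 0.37 -> Bin 1 (now 0.79)
  Item 0.47 -> new Bin 3
  Item 0.71 -> new Bin 4
  Item 0.25 -> Bin 3 (now 0.72)
Total bins used = 4

4


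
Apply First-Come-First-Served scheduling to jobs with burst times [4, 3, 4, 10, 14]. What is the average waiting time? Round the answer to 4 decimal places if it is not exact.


FCFS order (as given): [4, 3, 4, 10, 14]
Waiting times:
  Job 1: wait = 0
  Job 2: wait = 4
  Job 3: wait = 7
  Job 4: wait = 11
  Job 5: wait = 21
Sum of waiting times = 43
Average waiting time = 43/5 = 8.6

8.6


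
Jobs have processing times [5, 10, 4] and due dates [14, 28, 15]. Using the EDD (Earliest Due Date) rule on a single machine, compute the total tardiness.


Sort by due date (EDD order): [(5, 14), (4, 15), (10, 28)]
Compute completion times and tardiness:
  Job 1: p=5, d=14, C=5, tardiness=max(0,5-14)=0
  Job 2: p=4, d=15, C=9, tardiness=max(0,9-15)=0
  Job 3: p=10, d=28, C=19, tardiness=max(0,19-28)=0
Total tardiness = 0

0


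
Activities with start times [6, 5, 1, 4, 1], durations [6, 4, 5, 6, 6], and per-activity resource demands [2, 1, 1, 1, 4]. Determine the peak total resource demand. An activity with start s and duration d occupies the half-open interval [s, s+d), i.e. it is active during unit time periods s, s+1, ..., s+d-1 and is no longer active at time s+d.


Each activity i is active on [start_i, start_i + duration_i).
Compute total resource usage per time slot:
  t=0: active resources = [], total = 0
  t=1: active resources = [1, 4], total = 5
  t=2: active resources = [1, 4], total = 5
  t=3: active resources = [1, 4], total = 5
  t=4: active resources = [1, 1, 4], total = 6
  t=5: active resources = [1, 1, 1, 4], total = 7
  t=6: active resources = [2, 1, 1, 4], total = 8
  t=7: active resources = [2, 1, 1], total = 4
  t=8: active resources = [2, 1, 1], total = 4
  t=9: active resources = [2, 1], total = 3
  t=10: active resources = [2], total = 2
  t=11: active resources = [2], total = 2
Peak resource demand = 8

8


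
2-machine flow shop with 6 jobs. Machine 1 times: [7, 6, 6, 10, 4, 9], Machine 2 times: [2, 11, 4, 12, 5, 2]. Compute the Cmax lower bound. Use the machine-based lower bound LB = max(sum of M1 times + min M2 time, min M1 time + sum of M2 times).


LB1 = sum(M1 times) + min(M2 times) = 42 + 2 = 44
LB2 = min(M1 times) + sum(M2 times) = 4 + 36 = 40
Lower bound = max(LB1, LB2) = max(44, 40) = 44

44


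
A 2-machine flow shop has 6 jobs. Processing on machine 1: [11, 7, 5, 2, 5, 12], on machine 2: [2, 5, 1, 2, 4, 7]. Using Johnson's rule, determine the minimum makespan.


Apply Johnson's rule:
  Group 1 (a <= b): [(4, 2, 2)]
  Group 2 (a > b): [(6, 12, 7), (2, 7, 5), (5, 5, 4), (1, 11, 2), (3, 5, 1)]
Optimal job order: [4, 6, 2, 5, 1, 3]
Schedule:
  Job 4: M1 done at 2, M2 done at 4
  Job 6: M1 done at 14, M2 done at 21
  Job 2: M1 done at 21, M2 done at 26
  Job 5: M1 done at 26, M2 done at 30
  Job 1: M1 done at 37, M2 done at 39
  Job 3: M1 done at 42, M2 done at 43
Makespan = 43

43


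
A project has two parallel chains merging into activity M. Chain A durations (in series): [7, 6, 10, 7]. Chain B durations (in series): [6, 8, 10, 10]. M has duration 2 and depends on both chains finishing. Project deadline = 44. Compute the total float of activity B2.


Forward pass: ES(B2) = sum of predecessors on chain B = 6
EF = ES + duration = 6 + 8 = 14
Backward pass: LF(M) = deadline = 44; LS(M) = 44 - 2 = 42
LF(B2) = LS(M) - sum(successors on chain B) = 42 - 20 = 22
LS = LF - duration = 22 - 8 = 14
Total float = LS - ES = 14 - 6 = 8

8


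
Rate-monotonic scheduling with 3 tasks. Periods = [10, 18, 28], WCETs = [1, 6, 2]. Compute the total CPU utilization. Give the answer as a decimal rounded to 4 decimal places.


Compute individual utilizations (exact fractions):
  Task 1: C/T = 1/10 (approx. 0.1)
  Task 2: C/T = 6/18 = 1/3 (approx. 0.3333)
  Task 3: C/T = 2/28 = 1/14 (approx. 0.0714)
Total utilization U = 1/10 + 1/3 + 1/14 = 53/105
Rounded to 4 decimal places: U = 0.5048
RM (Liu & Layland) bound for 3 tasks = 0.779763; compare with U = 53/105 (approx. 0.504762)
U <= bound, so schedulable by RM sufficient condition.

0.5048


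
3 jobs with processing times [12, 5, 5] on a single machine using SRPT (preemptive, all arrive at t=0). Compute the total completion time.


Since all jobs arrive at t=0, SRPT equals SPT ordering.
SPT order: [5, 5, 12]
Completion times:
  Job 1: p=5, C=5
  Job 2: p=5, C=10
  Job 3: p=12, C=22
Total completion time = 5 + 10 + 22 = 37

37


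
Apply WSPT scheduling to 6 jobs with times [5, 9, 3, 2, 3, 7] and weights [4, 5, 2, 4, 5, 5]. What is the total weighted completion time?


Compute p/w ratios and sort ascending (WSPT): [(2, 4), (3, 5), (5, 4), (7, 5), (3, 2), (9, 5)]
Compute weighted completion times:
  Job (p=2,w=4): C=2, w*C=4*2=8
  Job (p=3,w=5): C=5, w*C=5*5=25
  Job (p=5,w=4): C=10, w*C=4*10=40
  Job (p=7,w=5): C=17, w*C=5*17=85
  Job (p=3,w=2): C=20, w*C=2*20=40
  Job (p=9,w=5): C=29, w*C=5*29=145
Total weighted completion time = 343

343


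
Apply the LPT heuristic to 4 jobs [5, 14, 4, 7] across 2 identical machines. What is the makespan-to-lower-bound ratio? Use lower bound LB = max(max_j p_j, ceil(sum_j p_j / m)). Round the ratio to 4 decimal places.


LPT order: [14, 7, 5, 4]
Machine loads after assignment: [14, 16]
LPT makespan = 16
Lower bound = max(max_job, ceil(total/2)) = max(14, 15) = 15
Ratio = 16 / 15 = 1.0667

1.0667


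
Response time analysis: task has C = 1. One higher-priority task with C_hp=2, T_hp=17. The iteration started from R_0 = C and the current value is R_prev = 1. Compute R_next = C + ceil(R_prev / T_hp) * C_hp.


R_next = C + ceil(R_prev / T_hp) * C_hp
ceil(1 / 17) = ceil(0.0588) = 1
Interference = 1 * 2 = 2
R_next = 1 + 2 = 3

3


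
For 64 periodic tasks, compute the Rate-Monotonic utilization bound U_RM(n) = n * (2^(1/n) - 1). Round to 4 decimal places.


Compute 2^(1/64) = 1.0108892861
Subtract 1: 1.0108892861 - 1 = 0.0108892861
Multiply by n: 64 * 0.0108892861 = 0.6969143104
Round to 4 dp: 0.6969

0.6969


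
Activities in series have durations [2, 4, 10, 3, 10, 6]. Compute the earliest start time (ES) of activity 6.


Activity 6 starts after activities 1 through 5 complete.
Predecessor durations: [2, 4, 10, 3, 10]
ES = 2 + 4 + 10 + 3 + 10 = 29

29


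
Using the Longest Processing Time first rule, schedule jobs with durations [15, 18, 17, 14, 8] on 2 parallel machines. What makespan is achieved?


Sort jobs in decreasing order (LPT): [18, 17, 15, 14, 8]
Assign each job to the least loaded machine:
  Machine 1: jobs [18, 14, 8], load = 40
  Machine 2: jobs [17, 15], load = 32
Makespan = max load = 40

40


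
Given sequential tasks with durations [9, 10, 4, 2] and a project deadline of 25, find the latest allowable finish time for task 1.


LF(activity 1) = deadline - sum of successor durations
Successors: activities 2 through 4 with durations [10, 4, 2]
Sum of successor durations = 16
LF = 25 - 16 = 9

9


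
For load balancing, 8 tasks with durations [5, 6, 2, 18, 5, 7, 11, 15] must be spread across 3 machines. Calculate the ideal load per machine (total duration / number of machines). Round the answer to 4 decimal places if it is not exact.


Total processing time = 5 + 6 + 2 + 18 + 5 + 7 + 11 + 15 = 69
Number of machines = 3
Ideal balanced load = 69 / 3 = 23.0

23.0


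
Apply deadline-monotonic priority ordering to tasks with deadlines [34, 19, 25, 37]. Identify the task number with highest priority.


Sort tasks by relative deadline (ascending):
  Task 2: deadline = 19
  Task 3: deadline = 25
  Task 1: deadline = 34
  Task 4: deadline = 37
Priority order (highest first): [2, 3, 1, 4]
Highest priority task = 2

2


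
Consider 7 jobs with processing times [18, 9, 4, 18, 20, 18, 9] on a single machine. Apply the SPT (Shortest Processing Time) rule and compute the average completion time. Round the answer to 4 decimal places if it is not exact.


Sort jobs by processing time (SPT order): [4, 9, 9, 18, 18, 18, 20]
Compute completion times sequentially:
  Job 1: processing = 4, completes at 4
  Job 2: processing = 9, completes at 13
  Job 3: processing = 9, completes at 22
  Job 4: processing = 18, completes at 40
  Job 5: processing = 18, completes at 58
  Job 6: processing = 18, completes at 76
  Job 7: processing = 20, completes at 96
Sum of completion times = 309
Average completion time = 309/7 = 44.1429

44.1429


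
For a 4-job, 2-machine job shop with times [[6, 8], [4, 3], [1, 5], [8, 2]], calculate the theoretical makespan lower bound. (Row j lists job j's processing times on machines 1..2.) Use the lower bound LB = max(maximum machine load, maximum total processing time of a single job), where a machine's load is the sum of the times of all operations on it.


Machine loads:
  Machine 1: 6 + 4 + 1 + 8 = 19
  Machine 2: 8 + 3 + 5 + 2 = 18
Max machine load = 19
Job totals:
  Job 1: 14
  Job 2: 7
  Job 3: 6
  Job 4: 10
Max job total = 14
Lower bound = max(19, 14) = 19

19


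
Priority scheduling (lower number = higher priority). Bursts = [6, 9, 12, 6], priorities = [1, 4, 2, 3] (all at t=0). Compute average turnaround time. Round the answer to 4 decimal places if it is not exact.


Sort by priority (ascending = highest first):
Order: [(1, 6), (2, 12), (3, 6), (4, 9)]
Completion times:
  Priority 1, burst=6, C=6
  Priority 2, burst=12, C=18
  Priority 3, burst=6, C=24
  Priority 4, burst=9, C=33
Average turnaround = 81/4 = 20.25

20.25


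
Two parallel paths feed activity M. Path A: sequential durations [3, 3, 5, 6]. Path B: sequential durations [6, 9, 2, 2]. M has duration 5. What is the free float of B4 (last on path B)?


ES(B4) = sum of predecessors on chain B = 17
EF(B4) = ES + duration = 17 + 2 = 19
Successor of B4 is M. ES(M) = max(sum(A), sum(B)) = max(17, 19) = 19
Free float = ES(successor) - EF(current) = 19 - 19 = 0

0


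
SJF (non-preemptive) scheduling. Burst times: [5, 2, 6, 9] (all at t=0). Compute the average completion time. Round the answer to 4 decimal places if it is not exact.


SJF order (ascending): [2, 5, 6, 9]
Completion times:
  Job 1: burst=2, C=2
  Job 2: burst=5, C=7
  Job 3: burst=6, C=13
  Job 4: burst=9, C=22
Average completion = 44/4 = 11.0

11.0


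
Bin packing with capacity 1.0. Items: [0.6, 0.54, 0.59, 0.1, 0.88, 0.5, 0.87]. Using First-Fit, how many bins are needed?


Place items sequentially using First-Fit:
  Item 0.6 -> new Bin 1
  Item 0.54 -> new Bin 2
  Item 0.59 -> new Bin 3
  Item 0.1 -> Bin 1 (now 0.7)
  Item 0.88 -> new Bin 4
  Item 0.5 -> new Bin 5
  Item 0.87 -> new Bin 6
Total bins used = 6

6


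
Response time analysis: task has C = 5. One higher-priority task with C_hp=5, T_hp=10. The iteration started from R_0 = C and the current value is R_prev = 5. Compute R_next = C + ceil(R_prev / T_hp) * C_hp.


R_next = C + ceil(R_prev / T_hp) * C_hp
ceil(5 / 10) = ceil(0.5) = 1
Interference = 1 * 5 = 5
R_next = 5 + 5 = 10

10


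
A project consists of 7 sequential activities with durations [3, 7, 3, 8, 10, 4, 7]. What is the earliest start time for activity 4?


Activity 4 starts after activities 1 through 3 complete.
Predecessor durations: [3, 7, 3]
ES = 3 + 7 + 3 = 13

13


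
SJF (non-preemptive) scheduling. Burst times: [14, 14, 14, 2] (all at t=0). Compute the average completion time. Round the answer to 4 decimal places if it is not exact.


SJF order (ascending): [2, 14, 14, 14]
Completion times:
  Job 1: burst=2, C=2
  Job 2: burst=14, C=16
  Job 3: burst=14, C=30
  Job 4: burst=14, C=44
Average completion = 92/4 = 23.0

23.0


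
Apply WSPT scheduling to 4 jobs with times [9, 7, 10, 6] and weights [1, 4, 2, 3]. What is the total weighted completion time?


Compute p/w ratios and sort ascending (WSPT): [(7, 4), (6, 3), (10, 2), (9, 1)]
Compute weighted completion times:
  Job (p=7,w=4): C=7, w*C=4*7=28
  Job (p=6,w=3): C=13, w*C=3*13=39
  Job (p=10,w=2): C=23, w*C=2*23=46
  Job (p=9,w=1): C=32, w*C=1*32=32
Total weighted completion time = 145

145


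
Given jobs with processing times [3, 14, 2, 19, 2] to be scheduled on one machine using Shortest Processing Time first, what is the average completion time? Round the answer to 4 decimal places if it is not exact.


Sort jobs by processing time (SPT order): [2, 2, 3, 14, 19]
Compute completion times sequentially:
  Job 1: processing = 2, completes at 2
  Job 2: processing = 2, completes at 4
  Job 3: processing = 3, completes at 7
  Job 4: processing = 14, completes at 21
  Job 5: processing = 19, completes at 40
Sum of completion times = 74
Average completion time = 74/5 = 14.8

14.8


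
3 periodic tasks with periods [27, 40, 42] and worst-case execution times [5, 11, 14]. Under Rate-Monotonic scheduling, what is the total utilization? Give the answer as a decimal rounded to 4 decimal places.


Compute individual utilizations (exact fractions):
  Task 1: C/T = 5/27 (approx. 0.1852)
  Task 2: C/T = 11/40 (approx. 0.275)
  Task 3: C/T = 14/42 = 1/3 (approx. 0.3333)
Total utilization U = 5/27 + 11/40 + 1/3 = 857/1080
Rounded to 4 decimal places: U = 0.7935
RM (Liu & Layland) bound for 3 tasks = 0.779763; compare with U = 857/1080 (approx. 0.793519)
bound < U <= 1, so the RM sufficient condition is not met (inconclusive; an exact test such as response-time analysis is needed).

0.7935


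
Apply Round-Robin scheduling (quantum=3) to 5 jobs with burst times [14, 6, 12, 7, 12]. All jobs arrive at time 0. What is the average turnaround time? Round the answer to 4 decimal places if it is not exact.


Time quantum = 3
Execution trace:
  J1 runs 3 units, time = 3
  J2 runs 3 units, time = 6
  J3 runs 3 units, time = 9
  J4 runs 3 units, time = 12
  J5 runs 3 units, time = 15
  J1 runs 3 units, time = 18
  J2 runs 3 units, time = 21
  J3 runs 3 units, time = 24
  J4 runs 3 units, time = 27
  J5 runs 3 units, time = 30
  J1 runs 3 units, time = 33
  J3 runs 3 units, time = 36
  J4 runs 1 units, time = 37
  J5 runs 3 units, time = 40
  J1 runs 3 units, time = 43
  J3 runs 3 units, time = 46
  J5 runs 3 units, time = 49
  J1 runs 2 units, time = 51
Finish times: [51, 21, 46, 37, 49]
Average turnaround = 204/5 = 40.8

40.8


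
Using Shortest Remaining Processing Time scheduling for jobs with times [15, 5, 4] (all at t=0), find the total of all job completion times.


Since all jobs arrive at t=0, SRPT equals SPT ordering.
SPT order: [4, 5, 15]
Completion times:
  Job 1: p=4, C=4
  Job 2: p=5, C=9
  Job 3: p=15, C=24
Total completion time = 4 + 9 + 24 = 37

37


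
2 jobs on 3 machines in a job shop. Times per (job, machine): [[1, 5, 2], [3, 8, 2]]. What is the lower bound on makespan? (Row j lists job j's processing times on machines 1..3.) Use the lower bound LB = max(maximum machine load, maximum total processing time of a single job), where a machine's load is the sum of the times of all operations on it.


Machine loads:
  Machine 1: 1 + 3 = 4
  Machine 2: 5 + 8 = 13
  Machine 3: 2 + 2 = 4
Max machine load = 13
Job totals:
  Job 1: 8
  Job 2: 13
Max job total = 13
Lower bound = max(13, 13) = 13

13


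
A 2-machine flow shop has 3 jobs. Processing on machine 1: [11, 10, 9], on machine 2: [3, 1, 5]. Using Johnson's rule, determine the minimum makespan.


Apply Johnson's rule:
  Group 1 (a <= b): []
  Group 2 (a > b): [(3, 9, 5), (1, 11, 3), (2, 10, 1)]
Optimal job order: [3, 1, 2]
Schedule:
  Job 3: M1 done at 9, M2 done at 14
  Job 1: M1 done at 20, M2 done at 23
  Job 2: M1 done at 30, M2 done at 31
Makespan = 31

31


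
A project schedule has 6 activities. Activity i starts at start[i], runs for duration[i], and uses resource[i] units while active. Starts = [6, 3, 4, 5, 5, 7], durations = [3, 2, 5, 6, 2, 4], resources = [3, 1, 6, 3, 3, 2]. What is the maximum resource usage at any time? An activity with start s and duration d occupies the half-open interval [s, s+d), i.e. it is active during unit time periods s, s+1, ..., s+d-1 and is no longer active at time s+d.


Each activity i is active on [start_i, start_i + duration_i).
Compute total resource usage per time slot:
  t=0: active resources = [], total = 0
  t=1: active resources = [], total = 0
  t=2: active resources = [], total = 0
  t=3: active resources = [1], total = 1
  t=4: active resources = [1, 6], total = 7
  t=5: active resources = [6, 3, 3], total = 12
  t=6: active resources = [3, 6, 3, 3], total = 15
  t=7: active resources = [3, 6, 3, 2], total = 14
  t=8: active resources = [3, 6, 3, 2], total = 14
  t=9: active resources = [3, 2], total = 5
  t=10: active resources = [3, 2], total = 5
Peak resource demand = 15

15


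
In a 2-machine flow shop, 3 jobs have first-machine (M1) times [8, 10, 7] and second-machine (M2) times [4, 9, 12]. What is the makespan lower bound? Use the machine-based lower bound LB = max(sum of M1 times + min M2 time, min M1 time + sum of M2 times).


LB1 = sum(M1 times) + min(M2 times) = 25 + 4 = 29
LB2 = min(M1 times) + sum(M2 times) = 7 + 25 = 32
Lower bound = max(LB1, LB2) = max(29, 32) = 32

32


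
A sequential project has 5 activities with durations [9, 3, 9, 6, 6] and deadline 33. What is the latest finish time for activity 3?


LF(activity 3) = deadline - sum of successor durations
Successors: activities 4 through 5 with durations [6, 6]
Sum of successor durations = 12
LF = 33 - 12 = 21

21


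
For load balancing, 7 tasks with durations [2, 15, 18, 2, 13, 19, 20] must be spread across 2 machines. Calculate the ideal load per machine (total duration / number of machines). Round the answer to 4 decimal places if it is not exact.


Total processing time = 2 + 15 + 18 + 2 + 13 + 19 + 20 = 89
Number of machines = 2
Ideal balanced load = 89 / 2 = 44.5

44.5


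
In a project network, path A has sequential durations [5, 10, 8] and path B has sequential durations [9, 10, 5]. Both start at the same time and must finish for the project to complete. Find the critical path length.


Path A total = 5 + 10 + 8 = 23
Path B total = 9 + 10 + 5 = 24
Critical path = longest path = max(23, 24) = 24

24


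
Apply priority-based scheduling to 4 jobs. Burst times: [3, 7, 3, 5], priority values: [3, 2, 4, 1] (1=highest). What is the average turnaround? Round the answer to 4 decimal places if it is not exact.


Sort by priority (ascending = highest first):
Order: [(1, 5), (2, 7), (3, 3), (4, 3)]
Completion times:
  Priority 1, burst=5, C=5
  Priority 2, burst=7, C=12
  Priority 3, burst=3, C=15
  Priority 4, burst=3, C=18
Average turnaround = 50/4 = 12.5

12.5


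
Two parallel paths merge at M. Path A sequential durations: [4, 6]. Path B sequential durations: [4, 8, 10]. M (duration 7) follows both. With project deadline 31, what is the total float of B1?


Forward pass: ES(B1) = sum of predecessors on chain B = 0
EF = ES + duration = 0 + 4 = 4
Backward pass: LF(M) = deadline = 31; LS(M) = 31 - 7 = 24
LF(B1) = LS(M) - sum(successors on chain B) = 24 - 18 = 6
LS = LF - duration = 6 - 4 = 2
Total float = LS - ES = 2 - 0 = 2

2


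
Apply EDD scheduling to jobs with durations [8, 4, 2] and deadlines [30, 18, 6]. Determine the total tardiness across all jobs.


Sort by due date (EDD order): [(2, 6), (4, 18), (8, 30)]
Compute completion times and tardiness:
  Job 1: p=2, d=6, C=2, tardiness=max(0,2-6)=0
  Job 2: p=4, d=18, C=6, tardiness=max(0,6-18)=0
  Job 3: p=8, d=30, C=14, tardiness=max(0,14-30)=0
Total tardiness = 0

0


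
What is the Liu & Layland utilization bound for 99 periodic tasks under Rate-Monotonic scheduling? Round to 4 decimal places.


Compute 2^(1/99) = 1.0070260544
Subtract 1: 1.0070260544 - 1 = 0.0070260544
Multiply by n: 99 * 0.0070260544 = 0.6955793856
Round to 4 dp: 0.6956

0.6956


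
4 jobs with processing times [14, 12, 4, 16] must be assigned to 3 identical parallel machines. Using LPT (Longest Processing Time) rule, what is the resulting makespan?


Sort jobs in decreasing order (LPT): [16, 14, 12, 4]
Assign each job to the least loaded machine:
  Machine 1: jobs [16], load = 16
  Machine 2: jobs [14], load = 14
  Machine 3: jobs [12, 4], load = 16
Makespan = max load = 16

16


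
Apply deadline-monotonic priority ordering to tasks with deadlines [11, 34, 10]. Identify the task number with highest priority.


Sort tasks by relative deadline (ascending):
  Task 3: deadline = 10
  Task 1: deadline = 11
  Task 2: deadline = 34
Priority order (highest first): [3, 1, 2]
Highest priority task = 3

3


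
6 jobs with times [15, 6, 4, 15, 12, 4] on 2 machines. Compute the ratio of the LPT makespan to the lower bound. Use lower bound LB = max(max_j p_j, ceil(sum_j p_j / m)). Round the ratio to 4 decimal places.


LPT order: [15, 15, 12, 6, 4, 4]
Machine loads after assignment: [27, 29]
LPT makespan = 29
Lower bound = max(max_job, ceil(total/2)) = max(15, 28) = 28
Ratio = 29 / 28 = 1.0357

1.0357


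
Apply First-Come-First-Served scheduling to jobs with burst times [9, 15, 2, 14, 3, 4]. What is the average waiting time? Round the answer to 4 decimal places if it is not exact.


FCFS order (as given): [9, 15, 2, 14, 3, 4]
Waiting times:
  Job 1: wait = 0
  Job 2: wait = 9
  Job 3: wait = 24
  Job 4: wait = 26
  Job 5: wait = 40
  Job 6: wait = 43
Sum of waiting times = 142
Average waiting time = 142/6 = 23.6667

23.6667


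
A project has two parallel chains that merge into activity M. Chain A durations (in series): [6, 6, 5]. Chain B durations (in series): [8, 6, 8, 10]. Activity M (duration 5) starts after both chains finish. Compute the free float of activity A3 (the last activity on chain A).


ES(A3) = sum of predecessors on chain A = 12
EF(A3) = ES + duration = 12 + 5 = 17
Successor of A3 is M. ES(M) = max(sum(A), sum(B)) = max(17, 32) = 32
Free float = ES(successor) - EF(current) = 32 - 17 = 15

15


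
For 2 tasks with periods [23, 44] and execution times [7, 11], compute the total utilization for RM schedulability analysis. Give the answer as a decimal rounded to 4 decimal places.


Compute individual utilizations (exact fractions):
  Task 1: C/T = 7/23 (approx. 0.3043)
  Task 2: C/T = 11/44 = 1/4 (approx. 0.25)
Total utilization U = 7/23 + 1/4 = 51/92
Rounded to 4 decimal places: U = 0.5543
RM (Liu & Layland) bound for 2 tasks = 0.828427; compare with U = 51/92 (approx. 0.554348)
U <= bound, so schedulable by RM sufficient condition.

0.5543


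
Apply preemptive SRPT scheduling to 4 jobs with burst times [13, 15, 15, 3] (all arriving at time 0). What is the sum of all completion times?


Since all jobs arrive at t=0, SRPT equals SPT ordering.
SPT order: [3, 13, 15, 15]
Completion times:
  Job 1: p=3, C=3
  Job 2: p=13, C=16
  Job 3: p=15, C=31
  Job 4: p=15, C=46
Total completion time = 3 + 16 + 31 + 46 = 96

96


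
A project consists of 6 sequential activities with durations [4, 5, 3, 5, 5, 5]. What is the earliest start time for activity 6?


Activity 6 starts after activities 1 through 5 complete.
Predecessor durations: [4, 5, 3, 5, 5]
ES = 4 + 5 + 3 + 5 + 5 = 22

22


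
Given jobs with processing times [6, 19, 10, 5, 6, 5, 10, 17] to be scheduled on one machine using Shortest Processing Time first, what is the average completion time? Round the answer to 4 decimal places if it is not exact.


Sort jobs by processing time (SPT order): [5, 5, 6, 6, 10, 10, 17, 19]
Compute completion times sequentially:
  Job 1: processing = 5, completes at 5
  Job 2: processing = 5, completes at 10
  Job 3: processing = 6, completes at 16
  Job 4: processing = 6, completes at 22
  Job 5: processing = 10, completes at 32
  Job 6: processing = 10, completes at 42
  Job 7: processing = 17, completes at 59
  Job 8: processing = 19, completes at 78
Sum of completion times = 264
Average completion time = 264/8 = 33.0

33.0


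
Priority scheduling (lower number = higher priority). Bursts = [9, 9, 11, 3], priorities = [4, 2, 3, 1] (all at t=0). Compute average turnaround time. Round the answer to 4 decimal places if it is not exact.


Sort by priority (ascending = highest first):
Order: [(1, 3), (2, 9), (3, 11), (4, 9)]
Completion times:
  Priority 1, burst=3, C=3
  Priority 2, burst=9, C=12
  Priority 3, burst=11, C=23
  Priority 4, burst=9, C=32
Average turnaround = 70/4 = 17.5

17.5


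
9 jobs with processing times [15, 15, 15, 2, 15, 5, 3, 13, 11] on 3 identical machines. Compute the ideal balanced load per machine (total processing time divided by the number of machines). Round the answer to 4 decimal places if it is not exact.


Total processing time = 15 + 15 + 15 + 2 + 15 + 5 + 3 + 13 + 11 = 94
Number of machines = 3
Ideal balanced load = 94 / 3 = 31.3333

31.3333


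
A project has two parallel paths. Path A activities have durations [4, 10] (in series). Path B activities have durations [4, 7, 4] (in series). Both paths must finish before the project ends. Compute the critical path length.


Path A total = 4 + 10 = 14
Path B total = 4 + 7 + 4 = 15
Critical path = longest path = max(14, 15) = 15

15


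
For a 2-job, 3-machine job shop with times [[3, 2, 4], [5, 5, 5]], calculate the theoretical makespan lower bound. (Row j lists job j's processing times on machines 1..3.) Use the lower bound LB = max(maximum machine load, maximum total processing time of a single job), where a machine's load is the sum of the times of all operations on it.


Machine loads:
  Machine 1: 3 + 5 = 8
  Machine 2: 2 + 5 = 7
  Machine 3: 4 + 5 = 9
Max machine load = 9
Job totals:
  Job 1: 9
  Job 2: 15
Max job total = 15
Lower bound = max(9, 15) = 15

15


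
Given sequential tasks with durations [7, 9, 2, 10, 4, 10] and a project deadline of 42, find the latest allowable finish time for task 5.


LF(activity 5) = deadline - sum of successor durations
Successors: activities 6 through 6 with durations [10]
Sum of successor durations = 10
LF = 42 - 10 = 32

32


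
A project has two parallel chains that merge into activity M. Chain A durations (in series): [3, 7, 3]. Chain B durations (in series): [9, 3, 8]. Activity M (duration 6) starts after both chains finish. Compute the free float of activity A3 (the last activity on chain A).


ES(A3) = sum of predecessors on chain A = 10
EF(A3) = ES + duration = 10 + 3 = 13
Successor of A3 is M. ES(M) = max(sum(A), sum(B)) = max(13, 20) = 20
Free float = ES(successor) - EF(current) = 20 - 13 = 7

7


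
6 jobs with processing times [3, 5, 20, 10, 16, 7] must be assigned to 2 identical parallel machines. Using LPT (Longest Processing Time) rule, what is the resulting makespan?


Sort jobs in decreasing order (LPT): [20, 16, 10, 7, 5, 3]
Assign each job to the least loaded machine:
  Machine 1: jobs [20, 7, 3], load = 30
  Machine 2: jobs [16, 10, 5], load = 31
Makespan = max load = 31

31


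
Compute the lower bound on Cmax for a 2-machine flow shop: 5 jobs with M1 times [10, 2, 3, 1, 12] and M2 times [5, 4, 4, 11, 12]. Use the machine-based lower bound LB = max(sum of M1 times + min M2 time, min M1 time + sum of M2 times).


LB1 = sum(M1 times) + min(M2 times) = 28 + 4 = 32
LB2 = min(M1 times) + sum(M2 times) = 1 + 36 = 37
Lower bound = max(LB1, LB2) = max(32, 37) = 37

37


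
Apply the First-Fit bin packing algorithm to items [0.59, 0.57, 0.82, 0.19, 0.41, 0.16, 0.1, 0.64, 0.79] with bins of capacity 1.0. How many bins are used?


Place items sequentially using First-Fit:
  Item 0.59 -> new Bin 1
  Item 0.57 -> new Bin 2
  Item 0.82 -> new Bin 3
  Item 0.19 -> Bin 1 (now 0.78)
  Item 0.41 -> Bin 2 (now 0.98)
  Item 0.16 -> Bin 1 (now 0.94)
  Item 0.1 -> Bin 3 (now 0.92)
  Item 0.64 -> new Bin 4
  Item 0.79 -> new Bin 5
Total bins used = 5

5


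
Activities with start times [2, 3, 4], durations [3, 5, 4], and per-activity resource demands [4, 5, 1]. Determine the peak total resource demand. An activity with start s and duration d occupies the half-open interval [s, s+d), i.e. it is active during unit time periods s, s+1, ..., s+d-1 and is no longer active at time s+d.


Each activity i is active on [start_i, start_i + duration_i).
Compute total resource usage per time slot:
  t=0: active resources = [], total = 0
  t=1: active resources = [], total = 0
  t=2: active resources = [4], total = 4
  t=3: active resources = [4, 5], total = 9
  t=4: active resources = [4, 5, 1], total = 10
  t=5: active resources = [5, 1], total = 6
  t=6: active resources = [5, 1], total = 6
  t=7: active resources = [5, 1], total = 6
Peak resource demand = 10

10


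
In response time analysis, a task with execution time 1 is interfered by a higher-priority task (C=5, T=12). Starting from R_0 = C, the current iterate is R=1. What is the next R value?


R_next = C + ceil(R_prev / T_hp) * C_hp
ceil(1 / 12) = ceil(0.0833) = 1
Interference = 1 * 5 = 5
R_next = 1 + 5 = 6

6


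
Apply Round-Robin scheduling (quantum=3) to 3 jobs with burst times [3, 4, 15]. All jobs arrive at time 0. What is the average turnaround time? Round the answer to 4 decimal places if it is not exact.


Time quantum = 3
Execution trace:
  J1 runs 3 units, time = 3
  J2 runs 3 units, time = 6
  J3 runs 3 units, time = 9
  J2 runs 1 units, time = 10
  J3 runs 3 units, time = 13
  J3 runs 3 units, time = 16
  J3 runs 3 units, time = 19
  J3 runs 3 units, time = 22
Finish times: [3, 10, 22]
Average turnaround = 35/3 = 11.6667

11.6667


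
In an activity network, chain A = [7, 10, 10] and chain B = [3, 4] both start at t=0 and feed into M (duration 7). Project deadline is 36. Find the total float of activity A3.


Forward pass: ES(A3) = sum of predecessors on chain A = 17
EF = ES + duration = 17 + 10 = 27
Backward pass: LF(M) = deadline = 36; LS(M) = 36 - 7 = 29
LF(A3) = LS(M) - sum(successors on chain A) = 29 - 0 = 29
LS = LF - duration = 29 - 10 = 19
Total float = LS - ES = 19 - 17 = 2

2


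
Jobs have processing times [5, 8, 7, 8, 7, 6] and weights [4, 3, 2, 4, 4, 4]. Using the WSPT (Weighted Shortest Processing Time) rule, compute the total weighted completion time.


Compute p/w ratios and sort ascending (WSPT): [(5, 4), (6, 4), (7, 4), (8, 4), (8, 3), (7, 2)]
Compute weighted completion times:
  Job (p=5,w=4): C=5, w*C=4*5=20
  Job (p=6,w=4): C=11, w*C=4*11=44
  Job (p=7,w=4): C=18, w*C=4*18=72
  Job (p=8,w=4): C=26, w*C=4*26=104
  Job (p=8,w=3): C=34, w*C=3*34=102
  Job (p=7,w=2): C=41, w*C=2*41=82
Total weighted completion time = 424

424


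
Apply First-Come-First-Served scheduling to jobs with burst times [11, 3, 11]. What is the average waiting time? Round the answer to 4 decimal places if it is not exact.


FCFS order (as given): [11, 3, 11]
Waiting times:
  Job 1: wait = 0
  Job 2: wait = 11
  Job 3: wait = 14
Sum of waiting times = 25
Average waiting time = 25/3 = 8.3333

8.3333


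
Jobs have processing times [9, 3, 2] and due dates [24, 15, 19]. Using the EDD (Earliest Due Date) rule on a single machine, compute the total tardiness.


Sort by due date (EDD order): [(3, 15), (2, 19), (9, 24)]
Compute completion times and tardiness:
  Job 1: p=3, d=15, C=3, tardiness=max(0,3-15)=0
  Job 2: p=2, d=19, C=5, tardiness=max(0,5-19)=0
  Job 3: p=9, d=24, C=14, tardiness=max(0,14-24)=0
Total tardiness = 0

0


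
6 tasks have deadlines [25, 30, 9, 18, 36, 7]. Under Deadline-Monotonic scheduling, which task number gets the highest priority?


Sort tasks by relative deadline (ascending):
  Task 6: deadline = 7
  Task 3: deadline = 9
  Task 4: deadline = 18
  Task 1: deadline = 25
  Task 2: deadline = 30
  Task 5: deadline = 36
Priority order (highest first): [6, 3, 4, 1, 2, 5]
Highest priority task = 6

6


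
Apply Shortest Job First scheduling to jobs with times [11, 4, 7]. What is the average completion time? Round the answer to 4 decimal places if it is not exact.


SJF order (ascending): [4, 7, 11]
Completion times:
  Job 1: burst=4, C=4
  Job 2: burst=7, C=11
  Job 3: burst=11, C=22
Average completion = 37/3 = 12.3333

12.3333


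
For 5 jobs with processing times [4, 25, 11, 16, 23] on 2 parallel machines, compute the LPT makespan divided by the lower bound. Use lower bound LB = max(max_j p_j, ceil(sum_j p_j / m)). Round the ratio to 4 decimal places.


LPT order: [25, 23, 16, 11, 4]
Machine loads after assignment: [40, 39]
LPT makespan = 40
Lower bound = max(max_job, ceil(total/2)) = max(25, 40) = 40
Ratio = 40 / 40 = 1.0

1.0


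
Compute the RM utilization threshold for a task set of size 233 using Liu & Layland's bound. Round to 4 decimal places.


Compute 2^(1/233) = 1.0029793100
Subtract 1: 1.0029793100 - 1 = 0.0029793100
Multiply by n: 233 * 0.0029793100 = 0.6941792300
Round to 4 dp: 0.6942

0.6942


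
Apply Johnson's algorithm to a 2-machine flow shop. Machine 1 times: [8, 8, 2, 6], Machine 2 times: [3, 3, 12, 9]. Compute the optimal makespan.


Apply Johnson's rule:
  Group 1 (a <= b): [(3, 2, 12), (4, 6, 9)]
  Group 2 (a > b): [(1, 8, 3), (2, 8, 3)]
Optimal job order: [3, 4, 1, 2]
Schedule:
  Job 3: M1 done at 2, M2 done at 14
  Job 4: M1 done at 8, M2 done at 23
  Job 1: M1 done at 16, M2 done at 26
  Job 2: M1 done at 24, M2 done at 29
Makespan = 29

29


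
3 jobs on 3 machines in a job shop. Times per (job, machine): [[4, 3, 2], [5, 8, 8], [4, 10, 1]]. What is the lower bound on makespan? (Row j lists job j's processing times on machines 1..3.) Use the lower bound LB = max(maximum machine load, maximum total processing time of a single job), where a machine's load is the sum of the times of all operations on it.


Machine loads:
  Machine 1: 4 + 5 + 4 = 13
  Machine 2: 3 + 8 + 10 = 21
  Machine 3: 2 + 8 + 1 = 11
Max machine load = 21
Job totals:
  Job 1: 9
  Job 2: 21
  Job 3: 15
Max job total = 21
Lower bound = max(21, 21) = 21

21
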